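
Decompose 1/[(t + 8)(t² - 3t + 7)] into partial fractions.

Cover-up at t = -8: A = 1/((-8)² - 3·(-8) + 7) = 1/95. Then B = -A = -1/95, C = -A·(-3 - 8) = 11/95
Result: (1/95)/(t + 8) - ((1/95)t - 11/95)/(t² - 3t + 7)


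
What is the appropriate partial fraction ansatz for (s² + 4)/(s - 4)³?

Repeated linear factor (power 3): P/(s - 4) + Q/(s - 4)² + R/(s - 4)³


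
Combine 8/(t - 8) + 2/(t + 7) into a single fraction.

Common denominator (t - 8)(t + 7). Numerator: 8(t + 7) + 2(t - 8) = (8t + 56) + (2t - 16) = 10t + 40
Result: (10t + 40)/[(t - 8)(t + 7)]


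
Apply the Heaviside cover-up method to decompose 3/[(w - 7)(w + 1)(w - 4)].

Cover (w - 7), w=7: A = 3/[(7 + 1)(7 - 4)] = 1/8. Cover (w + 1), w=-1: B = 3/[(-1 - 7)(-1 - 4)] = 3/40. Cover (w - 4), w=4: C = 3/[(4 - 7)(4 + 1)] = -1/5.
Result: (1/8)/(w - 7) + (3/40)/(w + 1) - (1/5)/(w - 4)


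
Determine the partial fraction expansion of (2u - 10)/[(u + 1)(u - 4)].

At u=-1: P = (2·(-1) - 10)/(-1 - 4) = 12/5. At u=4: Q = (2·4 - 10)/(4 + 1) = -2/5
Result: (12/5)/(u + 1) - (2/5)/(u - 4)


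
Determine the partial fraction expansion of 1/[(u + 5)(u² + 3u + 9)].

Cover-up at u = -5: P = 1/((-5)² + 3·(-5) + 9) = 1/19. Then Q = -P = -1/19, R = -P·(3 - 5) = 2/19
Result: (1/19)/(u + 5) - ((1/19)u - 2/19)/(u² + 3u + 9)


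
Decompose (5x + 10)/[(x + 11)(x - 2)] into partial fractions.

At x=-11: A = (5·(-11) + 10)/(-11 - 2) = 45/13. At x=2: B = (5·2 + 10)/(2 + 11) = 20/13
Result: (45/13)/(x + 11) + (20/13)/(x - 2)


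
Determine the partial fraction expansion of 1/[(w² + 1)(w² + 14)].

Coefficient matching gives α = γ = 0, β = 1/(14-1) = 1/13, δ = -β = -1/13
Result: (1/13)/(w² + 1) - (1/13)/(w² + 14)


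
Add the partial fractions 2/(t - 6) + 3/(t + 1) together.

Common denominator (t - 6)(t + 1). Numerator: 2(t + 1) + 3(t - 6) = (2t + 2) + (3t - 18) = 5t - 16
Result: (5t - 16)/[(t - 6)(t + 1)]


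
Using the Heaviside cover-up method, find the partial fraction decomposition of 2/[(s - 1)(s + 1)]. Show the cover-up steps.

Cover (s - 1): set s=1, get P = 2/(1 + 1) = 1. Cover (s + 1): set s=-1, get Q = 2/(-1 - 1) = -1.
Result: 1/(s - 1) - 1/(s + 1)


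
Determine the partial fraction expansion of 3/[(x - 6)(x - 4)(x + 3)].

Using cover-up method: A = 1/6, B = -3/14, C = 1/21
Result: (1/6)/(x - 6) - (3/14)/(x - 4) + (1/21)/(x + 3)


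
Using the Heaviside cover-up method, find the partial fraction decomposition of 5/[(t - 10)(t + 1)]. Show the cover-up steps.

Cover (t - 10): set t=10, get A = 5/(10 + 1) = 5/11. Cover (t + 1): set t=-1, get B = 5/(-1 - 10) = -5/11.
Result: (5/11)/(t - 10) - (5/11)/(t + 1)


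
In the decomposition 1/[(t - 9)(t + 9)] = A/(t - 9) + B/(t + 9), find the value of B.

Cover-up at t = -9: B = 1/(-9 - 9) = -1/18


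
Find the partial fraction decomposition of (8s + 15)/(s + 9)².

(8s + 15) = P(s + 9) + Q. At s = -9: Q = 8·(-9) + 15 = -57. Coeff of s: P = 8
Result: 8/(s + 9) - 57/(s + 9)²


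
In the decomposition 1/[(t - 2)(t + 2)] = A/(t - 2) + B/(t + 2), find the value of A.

Cover-up at t = 2: A = 1/(2 + 2) = 1/4


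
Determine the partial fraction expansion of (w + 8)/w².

(w + 8) = Pw + Q. At w = 0: Q = 1·0 + 8 = 8. Coeff of w: P = 1
Result: 1/w + 8/w²


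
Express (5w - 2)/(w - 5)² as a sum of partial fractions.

(5w - 2) = A(w - 5) + B. At w = 5: B = 5·5 - 2 = 23. Coeff of w: A = 5
Result: 5/(w - 5) + 23/(w - 5)²


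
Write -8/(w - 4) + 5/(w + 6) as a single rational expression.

Common denominator (w - 4)(w + 6). Numerator: -8(w + 6) + 5(w - 4) = (-8w - 48) + (5w - 20) = -3w - 68
Result: (-3w - 68)/[(w - 4)(w + 6)]


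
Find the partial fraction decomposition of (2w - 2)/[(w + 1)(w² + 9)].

At w=-1: α = (2·(-1) - 2)/((-1)² + 9) = -2/5. β = -α = 2/5, γ = 2 - (-1)·α = 8/5
Result: (-2/5)/(w + 1) + ((2/5)w + 8/5)/(w² + 9)


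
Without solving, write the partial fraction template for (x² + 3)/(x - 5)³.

Repeated linear factor (power 3): A/(x - 5) + B/(x - 5)² + C/(x - 5)³


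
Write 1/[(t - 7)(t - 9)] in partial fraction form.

1/(t - 7)(t - 9) = α/(t - 7) + β/(t - 9). α = 1/(7 - 9) = -1/2, β = 1/(9 - 7) = 1/2
Result: (-1/2)/(t - 7) + (1/2)/(t - 9)


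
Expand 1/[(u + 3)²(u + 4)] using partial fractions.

Cover-up at u=-4: C = 1/(-4 + 3)² = 1. Cover-up at u=-3: B = 1/(-3 + 4) = 1. Comparing u² coeff: A = -C = -1
Result: -1/(u + 3) + 1/(u + 3)² + 1/(u + 4)


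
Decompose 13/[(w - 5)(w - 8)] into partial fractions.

13/(w - 5)(w - 8) = A/(w - 5) + B/(w - 8). A = 13/(5 - 8) = -13/3, B = 13/(8 - 5) = 13/3
Result: (-13/3)/(w - 5) + (13/3)/(w - 8)


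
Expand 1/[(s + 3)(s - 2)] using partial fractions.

1/(s + 3)(s - 2) = P/(s + 3) + Q/(s - 2). P = 1/(-3 - 2) = -1/5, Q = 1/(2 + 3) = 1/5
Result: (-1/5)/(s + 3) + (1/5)/(s - 2)


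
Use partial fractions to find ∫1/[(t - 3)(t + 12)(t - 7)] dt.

Cover-up: α = -1/60, β = 1/285, γ = 1/76. Decomposition: (-1/60)/(t - 3) + (1/285)/(t + 12) + (1/76)/(t - 7). Integrate each term: (-1/60) ln|(t - 3)| + (1/285) ln|(t + 12)| + (1/76) ln|(t - 7)| + C


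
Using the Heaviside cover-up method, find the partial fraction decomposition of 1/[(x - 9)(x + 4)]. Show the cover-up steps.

Cover (x - 9): set x=9, get P = 1/(9 + 4) = 1/13. Cover (x + 4): set x=-4, get Q = 1/(-4 - 9) = -1/13.
Result: (1/13)/(x - 9) - (1/13)/(x + 4)


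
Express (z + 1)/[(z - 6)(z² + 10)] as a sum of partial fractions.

At z=6: A = (1·6 + 1)/(6² + 10) = 7/46. B = -A = -7/46, C = 1 - 6·A = 2/23
Result: (7/46)/(z - 6) - ((7/46)z - 2/23)/(z² + 10)


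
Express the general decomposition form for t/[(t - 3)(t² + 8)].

Linear + irreducible quadratic: P/(t - 3) + (Qt + R)/(t² + 8)


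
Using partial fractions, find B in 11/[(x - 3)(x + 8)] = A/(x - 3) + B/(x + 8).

Cover-up at x = -8: B = 11/(-8 - 3) = -11/11 = -1


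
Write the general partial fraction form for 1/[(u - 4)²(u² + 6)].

Repeated linear + quadratic: α/(u - 4) + β/(u - 4)² + (γu + δ)/(u² + 6)


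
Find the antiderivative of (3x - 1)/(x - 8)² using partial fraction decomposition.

Decompose: P = 3, Q = 3·8 - 1 = 23, so (3x - 1)/(x - 8)² = 3/(x - 8) + 23/(x - 8)². Integrate: ∫ P/(x - 8) dx = 3 ln|(x - 8)|; ∫ Q/(x - 8)² dx = -23/(x - 8). Sum: 3 ln|(x - 8)| - 23/(x - 8) + C


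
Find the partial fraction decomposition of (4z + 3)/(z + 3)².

(4z + 3) = A(z + 3) + B. At z = -3: B = 4·(-3) + 3 = -9. Coeff of z: A = 4
Result: 4/(z + 3) - 9/(z + 3)²


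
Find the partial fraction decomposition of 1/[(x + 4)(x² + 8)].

Cover-up at x = -4: A = 1/((-4)² + 8) = 1/24. Then B = -A = -1/24, C = -A·(0 - 4) = 1/6
Result: (1/24)/(x + 4) - ((1/24)x - 1/6)/(x² + 8)


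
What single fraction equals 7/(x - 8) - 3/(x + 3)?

Common denominator (x - 8)(x + 3). Numerator: 7(x + 3) - 3(x - 8) = (7x + 21) - (3x - 24) = 4x + 45
Result: (4x + 45)/[(x - 8)(x + 3)]


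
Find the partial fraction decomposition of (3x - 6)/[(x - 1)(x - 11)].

At x=1: P = (3·1 - 6)/(1 - 11) = 3/10. At x=11: Q = (3·11 - 6)/(11 - 1) = 27/10
Result: (3/10)/(x - 1) + (27/10)/(x - 11)


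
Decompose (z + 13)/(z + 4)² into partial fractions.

(z + 13) = P(z + 4) + Q. At z = -4: Q = 1·(-4) + 13 = 9. Coeff of z: P = 1
Result: 1/(z + 4) + 9/(z + 4)²


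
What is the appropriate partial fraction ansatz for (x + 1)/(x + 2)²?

Repeated linear factor: α/(x + 2) + β/(x + 2)²


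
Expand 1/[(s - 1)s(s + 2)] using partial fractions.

Using cover-up method: α = 1/3, β = -1/2, γ = 1/6
Result: (1/3)/(s - 1) - (1/2)/s + (1/6)/(s + 2)


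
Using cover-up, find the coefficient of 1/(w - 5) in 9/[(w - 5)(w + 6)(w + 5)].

Cover (w - 5), set w=5: 9/[(5 + 6)(5 + 5)] = 9/110


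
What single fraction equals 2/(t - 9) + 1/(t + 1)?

Common denominator (t - 9)(t + 1). Numerator: 2(t + 1) + 1(t - 9) = (2t + 2) + (t - 9) = 3t - 7
Result: (3t - 7)/[(t - 9)(t + 1)]


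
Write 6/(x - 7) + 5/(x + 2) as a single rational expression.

Common denominator (x - 7)(x + 2). Numerator: 6(x + 2) + 5(x - 7) = (6x + 12) + (5x - 35) = 11x - 23
Result: (11x - 23)/[(x - 7)(x + 2)]


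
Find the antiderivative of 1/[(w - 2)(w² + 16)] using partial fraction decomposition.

Cover-up at w=2: α = 1/(2²+16) = 1/20. Coeff matching: β = -1/20, γ = -1/10. Decomposition: (1/20)/(w - 2) - ((1/20)w + 1/10)/(w² + 16). Integrate: linear → ln, quadratic → (1/2)ln + arctan: (1/20) ln|(w - 2)| - (1/40) ln(w² + 16) - (1/40) arctan(w/4) + C


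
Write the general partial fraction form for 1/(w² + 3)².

Repeated quadratic factor: (Pw + Q)/(w² + 3) + (Rw + S)/(w² + 3)²


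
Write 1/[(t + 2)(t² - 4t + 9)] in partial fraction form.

Cover-up at t = -2: A = 1/((-2)² - 4·(-2) + 9) = 1/21. Then B = -A = -1/21, C = -A·(-4 - 2) = 2/7
Result: (1/21)/(t + 2) - ((1/21)t - 2/7)/(t² - 4t + 9)


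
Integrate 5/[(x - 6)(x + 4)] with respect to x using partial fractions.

Decompose: 5/[(x - 6)(x + 4)] = (1/2)/(x - 6) - (1/2)/(x + 4). Integrate each term: (1/2) ln|(x - 6)| - (1/2) ln|(x + 4)| + C


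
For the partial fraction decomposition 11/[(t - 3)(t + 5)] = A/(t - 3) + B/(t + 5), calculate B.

Cover-up at t = -5: B = 11/(-5 - 3) = -11/8


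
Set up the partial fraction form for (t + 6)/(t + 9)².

Repeated linear factor: P/(t + 9) + Q/(t + 9)²


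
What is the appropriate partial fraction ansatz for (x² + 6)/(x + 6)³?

Repeated linear factor (power 3): α/(x + 6) + β/(x + 6)² + γ/(x + 6)³


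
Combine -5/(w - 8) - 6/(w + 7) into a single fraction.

Common denominator (w - 8)(w + 7). Numerator: -5(w + 7) - 6(w - 8) = (-5w - 35) - (6w - 48) = -11w + 13
Result: (-11w + 13)/[(w - 8)(w + 7)]


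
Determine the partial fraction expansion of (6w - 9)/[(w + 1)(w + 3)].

At w=-1: A = (6·(-1) - 9)/(-1 + 3) = -15/2. At w=-3: B = (6·(-3) - 9)/(-3 + 1) = 27/2
Result: (-15/2)/(w + 1) + (27/2)/(w + 3)


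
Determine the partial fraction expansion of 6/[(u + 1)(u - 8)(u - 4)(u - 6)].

Using Heaviside cover-up: (-2/105)/(u + 1) + (1/12)/(u - 8) + (3/20)/(u - 4) - (3/14)/(u - 6)


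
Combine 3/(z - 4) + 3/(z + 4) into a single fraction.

Common denominator (z - 4)(z + 4). Numerator: 3(z + 4) + 3(z - 4) = (3z + 12) + (3z - 12) = 6z
Result: (6z)/[(z - 4)(z + 4)]


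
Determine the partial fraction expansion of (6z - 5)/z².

(6z - 5) = Pz + Q. At z = 0: Q = 6·0 - 5 = -5. Coeff of z: P = 6
Result: 6/z - 5/z²


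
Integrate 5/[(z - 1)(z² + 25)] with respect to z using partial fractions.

Cover-up at z=1: P = 5/(1²+25) = 5/26. Coeff matching: Q = -5/26, R = -5/26. Decomposition: (5/26)/(z - 1) - ((5/26)z + 5/26)/(z² + 25). Integrate: linear → ln, quadratic → (1/2)ln + arctan: (5/26) ln|(z - 1)| - (5/52) ln(z² + 25) - (1/26) arctan(z/5) + C


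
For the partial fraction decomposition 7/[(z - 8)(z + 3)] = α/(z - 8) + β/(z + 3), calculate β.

Cover-up at z = -3: β = 7/(-3 - 8) = -7/11


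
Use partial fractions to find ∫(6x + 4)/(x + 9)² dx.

Decompose: A = 6, B = 6·(-9) + 4 = -50, so (6x + 4)/(x + 9)² = 6/(x + 9) - 50/(x + 9)². Integrate: ∫ A/(x + 9) dx = 6 ln|(x + 9)|; ∫ B/(x + 9)² dx = 50/(x + 9). Sum: 6 ln|(x + 9)| + 50/(x + 9) + C


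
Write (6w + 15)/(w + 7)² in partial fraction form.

(6w + 15) = α(w + 7) + β. At w = -7: β = 6·(-7) + 15 = -27. Coeff of w: α = 6
Result: 6/(w + 7) - 27/(w + 7)²


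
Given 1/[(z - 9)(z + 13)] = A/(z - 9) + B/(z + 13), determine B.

Cover-up at z = -13: B = 1/(-13 - 9) = -1/22


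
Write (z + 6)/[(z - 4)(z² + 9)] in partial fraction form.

At z=4: α = (1·4 + 6)/(4² + 9) = 2/5. β = -α = -2/5, γ = 1 - 4·α = -3/5
Result: (2/5)/(z - 4) - ((2/5)z + 3/5)/(z² + 9)


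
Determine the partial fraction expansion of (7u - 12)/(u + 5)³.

(7u - 12) = A(u + 5)² + B(u + 5) + C. At u = -5: C = 7·(-5) - 12 = -47. Coefficients: A = 0, B = 7
Result: 7/(u + 5)² - 47/(u + 5)³


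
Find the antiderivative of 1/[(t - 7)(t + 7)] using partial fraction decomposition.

Decompose: 1/[(t - 7)(t + 7)] = (1/14)/(t - 7) - (1/14)/(t + 7). Integrate each term: (1/14) ln|(t - 7)| - (1/14) ln|(t + 7)| + C


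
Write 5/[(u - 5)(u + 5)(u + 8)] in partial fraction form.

Using cover-up method: α = 1/26, β = -1/6, γ = 5/39
Result: (1/26)/(u - 5) - (1/6)/(u + 5) + (5/39)/(u + 8)


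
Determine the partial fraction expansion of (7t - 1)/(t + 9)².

(7t - 1) = α(t + 9) + β. At t = -9: β = 7·(-9) - 1 = -64. Coeff of t: α = 7
Result: 7/(t + 9) - 64/(t + 9)²


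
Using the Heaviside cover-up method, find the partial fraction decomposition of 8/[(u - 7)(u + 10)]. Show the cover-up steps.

Cover (u - 7): set u=7, get A = 8/(7 + 10) = 8/17. Cover (u + 10): set u=-10, get B = 8/(-10 - 7) = -8/17.
Result: (8/17)/(u - 7) - (8/17)/(u + 10)


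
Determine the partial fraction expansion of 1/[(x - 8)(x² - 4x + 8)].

Cover-up at x = 8: P = 1/(8² - 4·8 + 8) = 1/40. Then Q = -P = -1/40, R = -P·(-4 + 8) = -1/10
Result: (1/40)/(x - 8) - ((1/40)x + 1/10)/(x² - 4x + 8)


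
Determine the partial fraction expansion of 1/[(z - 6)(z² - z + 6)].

Cover-up at z = 6: A = 1/(6² - 1·6 + 6) = 1/36. Then B = -A = -1/36, C = -A·(-1 + 6) = -5/36
Result: (1/36)/(z - 6) - ((1/36)z + 5/36)/(z² - z + 6)


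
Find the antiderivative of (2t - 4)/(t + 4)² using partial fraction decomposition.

Decompose: P = 2, Q = 2·(-4) - 4 = -12, so (2t - 4)/(t + 4)² = 2/(t + 4) - 12/(t + 4)². Integrate: ∫ P/(t + 4) dt = 2 ln|(t + 4)|; ∫ Q/(t + 4)² dt = 12/(t + 4). Sum: 2 ln|(t + 4)| + 12/(t + 4) + C


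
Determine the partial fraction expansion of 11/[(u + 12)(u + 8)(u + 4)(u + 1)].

Using Heaviside cover-up: (-1/32)/(u + 12) + (11/112)/(u + 8) - (11/96)/(u + 4) + (1/21)/(u + 1)


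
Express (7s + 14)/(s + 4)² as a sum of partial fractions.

(7s + 14) = P(s + 4) + Q. At s = -4: Q = 7·(-4) + 14 = -14. Coeff of s: P = 7
Result: 7/(s + 4) - 14/(s + 4)²


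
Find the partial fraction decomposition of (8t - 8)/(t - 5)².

(8t - 8) = α(t - 5) + β. At t = 5: β = 8·5 - 8 = 32. Coeff of t: α = 8
Result: 8/(t - 5) + 32/(t - 5)²


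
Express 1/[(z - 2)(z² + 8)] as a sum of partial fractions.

Cover-up at z = 2: A = 1/(2² + 8) = 1/12. Then B = -A = -1/12, C = -A·(0 + 2) = -1/6
Result: (1/12)/(z - 2) - ((1/12)z + 1/6)/(z² + 8)


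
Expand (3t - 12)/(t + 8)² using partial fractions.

(3t - 12) = P(t + 8) + Q. At t = -8: Q = 3·(-8) - 12 = -36. Coeff of t: P = 3
Result: 3/(t + 8) - 36/(t + 8)²


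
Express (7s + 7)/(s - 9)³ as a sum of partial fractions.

(7s + 7) = α(s - 9)² + β(s - 9) + γ. At s = 9: γ = 7·9 + 7 = 70. Coefficients: α = 0, β = 7
Result: 7/(s - 9)² + 70/(s - 9)³


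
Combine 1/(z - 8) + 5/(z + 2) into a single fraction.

Common denominator (z - 8)(z + 2). Numerator: 1(z + 2) + 5(z - 8) = (z + 2) + (5z - 40) = 6z - 38
Result: (6z - 38)/[(z - 8)(z + 2)]


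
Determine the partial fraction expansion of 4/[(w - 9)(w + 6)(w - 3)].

Using cover-up method: α = 2/45, β = 4/135, γ = -2/27
Result: (2/45)/(w - 9) + (4/135)/(w + 6) - (2/27)/(w - 3)


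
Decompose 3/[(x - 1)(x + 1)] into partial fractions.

3/(x - 1)(x + 1) = A/(x - 1) + B/(x + 1). A = 3/(1 + 1) = 3/2, B = 3/(-1 - 1) = -3/2
Result: (3/2)/(x - 1) - (3/2)/(x + 1)


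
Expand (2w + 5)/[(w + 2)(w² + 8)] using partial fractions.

At w=-2: A = (2·(-2) + 5)/((-2)² + 8) = 1/12. B = -A = -1/12, C = 2 - (-2)·A = 13/6
Result: (1/12)/(w + 2) - ((1/12)w - 13/6)/(w² + 8)


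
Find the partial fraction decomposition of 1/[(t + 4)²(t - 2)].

Cover-up at t=2: R = 1/(2 + 4)² = 1/36. Cover-up at t=-4: Q = 1/(-4 - 2) = -1/6. Comparing t² coeff: P = -R = -1/36
Result: (-1/36)/(t + 4) - (1/6)/(t + 4)² + (1/36)/(t - 2)


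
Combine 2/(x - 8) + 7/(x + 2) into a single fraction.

Common denominator (x - 8)(x + 2). Numerator: 2(x + 2) + 7(x - 8) = (2x + 4) + (7x - 56) = 9x - 52
Result: (9x - 52)/[(x - 8)(x + 2)]


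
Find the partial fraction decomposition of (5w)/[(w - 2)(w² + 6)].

At w=2: A = (5·2 + 0)/(2² + 6) = 1. B = -A = -1, C = 5 - 2·A = 3
Result: 1/(w - 2) - (w - 3)/(w² + 6)


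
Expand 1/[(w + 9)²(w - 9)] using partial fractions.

Cover-up at w=9: R = 1/(9 + 9)² = 1/324. Cover-up at w=-9: Q = 1/(-9 - 9) = -1/18. Comparing w² coeff: P = -R = -1/324
Result: (-1/324)/(w + 9) - (1/18)/(w + 9)² + (1/324)/(w - 9)


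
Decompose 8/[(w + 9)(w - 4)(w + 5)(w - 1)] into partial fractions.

Using Heaviside cover-up: (-1/65)/(w + 9) + (8/351)/(w - 4) + (1/27)/(w + 5) - (2/45)/(w - 1)


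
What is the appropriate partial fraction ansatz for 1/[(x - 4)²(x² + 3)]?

Repeated linear + quadratic: P/(x - 4) + Q/(x - 4)² + (Rx + S)/(x² + 3)


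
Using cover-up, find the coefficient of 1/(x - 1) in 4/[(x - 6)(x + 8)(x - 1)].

Cover (x - 1), set x=1: 4/[(1 - 6)(1 + 8)] = -4/45


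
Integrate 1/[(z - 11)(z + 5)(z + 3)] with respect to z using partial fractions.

Cover-up: A = 1/224, B = 1/32, C = -1/28. Decomposition: (1/224)/(z - 11) + (1/32)/(z + 5) - (1/28)/(z + 3). Integrate each term: (1/224) ln|(z - 11)| + (1/32) ln|(z + 5)| - (1/28) ln|(z + 3)| + C


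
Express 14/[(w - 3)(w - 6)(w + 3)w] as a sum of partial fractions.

Using Heaviside cover-up: (-7/27)/(w - 3) + (7/81)/(w - 6) - (7/81)/(w + 3) + (7/27)/w


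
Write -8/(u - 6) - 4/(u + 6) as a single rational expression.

Common denominator (u - 6)(u + 6). Numerator: -8(u + 6) - 4(u - 6) = (-8u - 48) - (4u - 24) = -12u - 24
Result: (-12u - 24)/[(u - 6)(u + 6)]


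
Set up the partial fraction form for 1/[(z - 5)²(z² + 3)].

Repeated linear + quadratic: P/(z - 5) + Q/(z - 5)² + (Rz + S)/(z² + 3)


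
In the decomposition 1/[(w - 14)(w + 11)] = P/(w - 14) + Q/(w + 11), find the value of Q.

Cover-up at w = -11: Q = 1/(-11 - 14) = -1/25


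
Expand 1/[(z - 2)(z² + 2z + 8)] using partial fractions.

Cover-up at z = 2: P = 1/(2² + 2·2 + 8) = 1/16. Then Q = -P = -1/16, R = -P·(2 + 2) = -1/4
Result: (1/16)/(z - 2) - ((1/16)z + 1/4)/(z² + 2z + 8)


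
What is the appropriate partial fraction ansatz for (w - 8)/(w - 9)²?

Repeated linear factor: α/(w - 9) + β/(w - 9)²


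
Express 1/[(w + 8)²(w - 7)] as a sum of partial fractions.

Cover-up at w=7: γ = 1/(7 + 8)² = 1/225. Cover-up at w=-8: β = 1/(-8 - 7) = -1/15. Comparing w² coeff: α = -γ = -1/225
Result: (-1/225)/(w + 8) - (1/15)/(w + 8)² + (1/225)/(w - 7)


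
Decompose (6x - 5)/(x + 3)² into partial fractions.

(6x - 5) = A(x + 3) + B. At x = -3: B = 6·(-3) - 5 = -23. Coeff of x: A = 6
Result: 6/(x + 3) - 23/(x + 3)²


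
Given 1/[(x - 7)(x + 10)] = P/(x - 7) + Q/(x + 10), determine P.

Cover-up at x = 7: P = 1/(7 + 10) = 1/17


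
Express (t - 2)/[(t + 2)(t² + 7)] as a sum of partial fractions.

At t=-2: α = (1·(-2) - 2)/((-2)² + 7) = -4/11. β = -α = 4/11, γ = 1 - (-2)·α = 3/11
Result: (-4/11)/(t + 2) + ((4/11)t + 3/11)/(t² + 7)


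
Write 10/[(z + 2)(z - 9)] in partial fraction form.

10/(z + 2)(z - 9) = A/(z + 2) + B/(z - 9). A = 10/(-2 - 9) = -10/11, B = 10/(9 + 2) = 10/11
Result: (-10/11)/(z + 2) + (10/11)/(z - 9)


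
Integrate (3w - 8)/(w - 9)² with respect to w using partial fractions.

Decompose: α = 3, β = 3·9 - 8 = 19, so (3w - 8)/(w - 9)² = 3/(w - 9) + 19/(w - 9)². Integrate: ∫ α/(w - 9) dw = 3 ln|(w - 9)|; ∫ β/(w - 9)² dw = -19/(w - 9). Sum: 3 ln|(w - 9)| - 19/(w - 9) + C


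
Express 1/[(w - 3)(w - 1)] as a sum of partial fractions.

1/(w - 3)(w - 1) = P/(w - 3) + Q/(w - 1). P = 1/(3 - 1) = 1/2, Q = 1/(1 - 3) = -1/2
Result: (1/2)/(w - 3) - (1/2)/(w - 1)


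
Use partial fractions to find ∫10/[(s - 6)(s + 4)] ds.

Decompose: 10/[(s - 6)(s + 4)] = 1/(s - 6) - 1/(s + 4). Integrate each term: ln|(s - 6)| - ln|(s + 4)| + C


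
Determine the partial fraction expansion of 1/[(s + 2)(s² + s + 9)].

Cover-up at s = -2: α = 1/((-2)² + 1·(-2) + 9) = 1/11. Then β = -α = -1/11, γ = -α·(1 - 2) = 1/11
Result: (1/11)/(s + 2) - ((1/11)s - 1/11)/(s² + s + 9)


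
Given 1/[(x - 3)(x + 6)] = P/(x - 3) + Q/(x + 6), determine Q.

Cover-up at x = -6: Q = 1/(-6 - 3) = -1/9


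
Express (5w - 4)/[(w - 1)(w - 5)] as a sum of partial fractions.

At w=1: P = (5·1 - 4)/(1 - 5) = -1/4. At w=5: Q = (5·5 - 4)/(5 - 1) = 21/4
Result: (-1/4)/(w - 1) + (21/4)/(w - 5)


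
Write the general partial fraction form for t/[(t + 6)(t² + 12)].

Linear + irreducible quadratic: P/(t + 6) + (Qt + R)/(t² + 12)


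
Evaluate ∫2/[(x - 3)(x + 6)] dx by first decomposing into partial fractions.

Decompose: 2/[(x - 3)(x + 6)] = (2/9)/(x - 3) - (2/9)/(x + 6). Integrate each term: (2/9) ln|(x - 3)| - (2/9) ln|(x + 6)| + C


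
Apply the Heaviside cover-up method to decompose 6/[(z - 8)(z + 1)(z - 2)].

Cover (z - 8), z=8: P = 6/[(8 + 1)(8 - 2)] = 1/9. Cover (z + 1), z=-1: Q = 6/[(-1 - 8)(-1 - 2)] = 2/9. Cover (z - 2), z=2: R = 6/[(2 - 8)(2 + 1)] = -1/3.
Result: (1/9)/(z - 8) + (2/9)/(z + 1) - (1/3)/(z - 2)


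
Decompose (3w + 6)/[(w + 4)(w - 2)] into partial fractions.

At w=-4: α = (3·(-4) + 6)/(-4 - 2) = 1. At w=2: β = (3·2 + 6)/(2 + 4) = 2
Result: 1/(w + 4) + 2/(w - 2)


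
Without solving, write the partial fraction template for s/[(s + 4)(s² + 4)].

Linear + irreducible quadratic: A/(s + 4) + (Bs + C)/(s² + 4)


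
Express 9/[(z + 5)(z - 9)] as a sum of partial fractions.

9/(z + 5)(z - 9) = P/(z + 5) + Q/(z - 9). P = 9/(-5 - 9) = -9/14, Q = 9/(9 + 5) = 9/14
Result: (-9/14)/(z + 5) + (9/14)/(z - 9)


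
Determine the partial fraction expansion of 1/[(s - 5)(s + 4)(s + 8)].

Using cover-up method: A = 1/117, B = -1/36, C = 1/52
Result: (1/117)/(s - 5) - (1/36)/(s + 4) + (1/52)/(s + 8)


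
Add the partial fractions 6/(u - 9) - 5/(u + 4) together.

Common denominator (u - 9)(u + 4). Numerator: 6(u + 4) - 5(u - 9) = (6u + 24) - (5u - 45) = u + 69
Result: (u + 69)/[(u - 9)(u + 4)]


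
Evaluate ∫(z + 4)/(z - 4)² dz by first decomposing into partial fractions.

Decompose: P = 1, Q = 1·4 + 4 = 8, so (z + 4)/(z - 4)² = 1/(z - 4) + 8/(z - 4)². Integrate: ∫ P/(z - 4) dz = ln|(z - 4)|; ∫ Q/(z - 4)² dz = -8/(z - 4). Sum: ln|(z - 4)| - 8/(z - 4) + C


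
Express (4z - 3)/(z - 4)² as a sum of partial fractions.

(4z - 3) = A(z - 4) + B. At z = 4: B = 4·4 - 3 = 13. Coeff of z: A = 4
Result: 4/(z - 4) + 13/(z - 4)²


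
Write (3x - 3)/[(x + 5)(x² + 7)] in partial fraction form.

At x=-5: P = (3·(-5) - 3)/((-5)² + 7) = -9/16. Q = -P = 9/16, R = 3 - (-5)·P = 3/16
Result: (-9/16)/(x + 5) + ((9/16)x + 3/16)/(x² + 7)


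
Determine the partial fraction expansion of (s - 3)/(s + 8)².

(s - 3) = A(s + 8) + B. At s = -8: B = 1·(-8) - 3 = -11. Coeff of s: A = 1
Result: 1/(s + 8) - 11/(s + 8)²


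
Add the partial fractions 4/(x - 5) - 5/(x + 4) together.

Common denominator (x - 5)(x + 4). Numerator: 4(x + 4) - 5(x - 5) = (4x + 16) - (5x - 25) = -x + 41
Result: (-x + 41)/[(x - 5)(x + 4)]


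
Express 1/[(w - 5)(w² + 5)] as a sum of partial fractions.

Cover-up at w = 5: A = 1/(5² + 5) = 1/30. Then B = -A = -1/30, C = -A·(0 + 5) = -1/6
Result: (1/30)/(w - 5) - ((1/30)w + 1/6)/(w² + 5)


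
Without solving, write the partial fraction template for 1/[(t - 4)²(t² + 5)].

Repeated linear + quadratic: P/(t - 4) + Q/(t - 4)² + (Rt + S)/(t² + 5)


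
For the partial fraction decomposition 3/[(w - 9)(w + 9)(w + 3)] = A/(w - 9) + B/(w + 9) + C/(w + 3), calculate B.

Cover-up at w = -9: B = 3/[(-9 - 9)(-9 + 3)] = 3/[(-18)(-6)] = 3/108 = 1/36


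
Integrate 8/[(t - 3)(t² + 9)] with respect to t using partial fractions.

Cover-up at t=3: A = 8/(3²+9) = 4/9. Coeff matching: B = -4/9, C = -4/3. Decomposition: (4/9)/(t - 3) - ((4/9)t + 4/3)/(t² + 9). Integrate: linear → ln, quadratic → (1/2)ln + arctan: (4/9) ln|(t - 3)| - (2/9) ln(t² + 9) - (4/9) arctan(t/3) + C


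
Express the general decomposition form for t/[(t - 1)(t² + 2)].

Linear + irreducible quadratic: α/(t - 1) + (βt + γ)/(t² + 2)


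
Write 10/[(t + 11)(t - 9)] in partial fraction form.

10/(t + 11)(t - 9) = A/(t + 11) + B/(t - 9). A = 10/(-11 - 9) = -1/2, B = 10/(9 + 11) = 1/2
Result: (-1/2)/(t + 11) + (1/2)/(t - 9)


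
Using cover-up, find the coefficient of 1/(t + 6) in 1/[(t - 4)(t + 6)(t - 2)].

Cover (t + 6), set t=-6: 1/[(-6 - 4)(-6 - 2)] = 1/80


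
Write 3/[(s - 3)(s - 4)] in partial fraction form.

3/(s - 3)(s - 4) = α/(s - 3) + β/(s - 4). α = 3/(3 - 4) = -3, β = 3/(4 - 3) = 3
Result: -3/(s - 3) + 3/(s - 4)


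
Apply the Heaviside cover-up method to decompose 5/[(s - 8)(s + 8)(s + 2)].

Cover (s - 8), s=8: P = 5/[(8 + 8)(8 + 2)] = 1/32. Cover (s + 8), s=-8: Q = 5/[(-8 - 8)(-8 + 2)] = 5/96. Cover (s + 2), s=-2: R = 5/[(-2 - 8)(-2 + 8)] = -1/12.
Result: (1/32)/(s - 8) + (5/96)/(s + 8) - (1/12)/(s + 2)


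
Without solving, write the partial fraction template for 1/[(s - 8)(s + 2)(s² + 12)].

Two linear + quadratic: α/(s - 8) + β/(s + 2) + (γs + δ)/(s² + 12)


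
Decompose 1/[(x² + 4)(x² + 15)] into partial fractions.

Coefficient matching gives A = C = 0, B = 1/(15-4) = 1/11, D = -B = -1/11
Result: (1/11)/(x² + 4) - (1/11)/(x² + 15)


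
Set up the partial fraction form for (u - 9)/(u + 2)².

Repeated linear factor: A/(u + 2) + B/(u + 2)²


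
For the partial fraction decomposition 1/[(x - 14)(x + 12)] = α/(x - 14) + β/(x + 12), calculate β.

Cover-up at x = -12: β = 1/(-12 - 14) = -1/26


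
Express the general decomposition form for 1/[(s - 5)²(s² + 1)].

Repeated linear + quadratic: A/(s - 5) + B/(s - 5)² + (Cs + D)/(s² + 1)


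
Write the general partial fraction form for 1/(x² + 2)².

Repeated quadratic factor: (αx + β)/(x² + 2) + (γx + δ)/(x² + 2)²


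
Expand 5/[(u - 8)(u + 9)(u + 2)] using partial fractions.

Using cover-up method: A = 1/34, B = 5/119, C = -1/14
Result: (1/34)/(u - 8) + (5/119)/(u + 9) - (1/14)/(u + 2)


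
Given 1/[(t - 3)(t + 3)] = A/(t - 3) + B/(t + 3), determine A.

Cover-up at t = 3: A = 1/(3 + 3) = 1/6


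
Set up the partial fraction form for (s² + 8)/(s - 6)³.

Repeated linear factor (power 3): α/(s - 6) + β/(s - 6)² + γ/(s - 6)³


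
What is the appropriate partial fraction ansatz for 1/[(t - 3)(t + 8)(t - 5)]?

Three distinct linear factors: A/(t - 3) + B/(t + 8) + C/(t - 5)


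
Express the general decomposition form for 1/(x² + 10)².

Repeated quadratic factor: (Px + Q)/(x² + 10) + (Rx + S)/(x² + 10)²


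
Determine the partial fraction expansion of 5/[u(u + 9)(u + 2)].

Using cover-up method: A = 5/18, B = 5/63, C = -5/14
Result: (5/18)/u + (5/63)/(u + 9) - (5/14)/(u + 2)


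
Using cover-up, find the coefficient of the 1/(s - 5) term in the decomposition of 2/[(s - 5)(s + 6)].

Cover (s - 5), set s=5: 2/((s + 6) at s=5) = 2/(11) = 2/11


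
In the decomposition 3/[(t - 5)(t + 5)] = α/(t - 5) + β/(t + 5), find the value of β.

Cover-up at t = -5: β = 3/(-5 - 5) = -3/10


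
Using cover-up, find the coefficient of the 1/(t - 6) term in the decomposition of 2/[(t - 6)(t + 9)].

Cover (t - 6), set t=6: 2/((t + 9) at t=6) = 2/(15) = 2/15


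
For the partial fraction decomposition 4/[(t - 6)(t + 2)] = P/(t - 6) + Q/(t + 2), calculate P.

Cover-up at t = 6: P = 4/(6 + 2) = 4/8 = 1/2


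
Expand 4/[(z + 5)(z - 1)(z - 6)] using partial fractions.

Using cover-up method: P = 2/33, Q = -2/15, R = 4/55
Result: (2/33)/(z + 5) - (2/15)/(z - 1) + (4/55)/(z - 6)


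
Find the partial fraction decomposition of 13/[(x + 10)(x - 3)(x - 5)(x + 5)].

Using Heaviside cover-up: (-1/75)/(x + 10) - (1/16)/(x - 3) + (13/300)/(x - 5) + (13/400)/(x + 5)


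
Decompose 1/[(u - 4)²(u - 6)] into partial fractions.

Cover-up at u=6: C = 1/(6 - 4)² = 1/4. Cover-up at u=4: B = 1/(4 - 6) = -1/2. Comparing u² coeff: A = -C = -1/4
Result: (-1/4)/(u - 4) - (1/2)/(u - 4)² + (1/4)/(u - 6)


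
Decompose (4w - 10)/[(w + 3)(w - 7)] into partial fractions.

At w=-3: A = (4·(-3) - 10)/(-3 - 7) = 11/5. At w=7: B = (4·7 - 10)/(7 + 3) = 9/5
Result: (11/5)/(w + 3) + (9/5)/(w - 7)


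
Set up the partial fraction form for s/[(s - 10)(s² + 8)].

Linear + irreducible quadratic: A/(s - 10) + (Bs + C)/(s² + 8)


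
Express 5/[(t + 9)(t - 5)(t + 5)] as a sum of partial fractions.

Using cover-up method: A = 5/56, B = 1/28, C = -1/8
Result: (5/56)/(t + 9) + (1/28)/(t - 5) - (1/8)/(t + 5)


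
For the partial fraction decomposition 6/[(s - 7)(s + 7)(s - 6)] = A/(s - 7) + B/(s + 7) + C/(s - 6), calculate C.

Cover-up at s = 6: C = 6/[(6 - 7)(6 + 7)] = 6/[(-1)(13)] = -6/13


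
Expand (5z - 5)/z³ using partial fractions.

(5z - 5) = Az² + Bz + C. At z = 0: C = 5·0 - 5 = -5. Coefficients: A = 0, B = 5
Result: 5/z² - 5/z³


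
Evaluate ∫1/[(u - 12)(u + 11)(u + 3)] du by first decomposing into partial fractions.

Cover-up: A = 1/345, B = 1/184, C = -1/120. Decomposition: (1/345)/(u - 12) + (1/184)/(u + 11) - (1/120)/(u + 3). Integrate each term: (1/345) ln|(u - 12)| + (1/184) ln|(u + 11)| - (1/120) ln|(u + 3)| + C


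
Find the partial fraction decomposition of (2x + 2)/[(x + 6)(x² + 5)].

At x=-6: P = (2·(-6) + 2)/((-6)² + 5) = -10/41. Q = -P = 10/41, R = 2 - (-6)·P = 22/41
Result: (-10/41)/(x + 6) + ((10/41)x + 22/41)/(x² + 5)


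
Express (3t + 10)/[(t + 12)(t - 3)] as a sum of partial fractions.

At t=-12: A = (3·(-12) + 10)/(-12 - 3) = 26/15. At t=3: B = (3·3 + 10)/(3 + 12) = 19/15
Result: (26/15)/(t + 12) + (19/15)/(t - 3)


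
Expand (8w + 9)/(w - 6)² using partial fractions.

(8w + 9) = α(w - 6) + β. At w = 6: β = 8·6 + 9 = 57. Coeff of w: α = 8
Result: 8/(w - 6) + 57/(w - 6)²


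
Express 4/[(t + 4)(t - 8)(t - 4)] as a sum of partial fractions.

Using cover-up method: P = 1/24, Q = 1/12, R = -1/8
Result: (1/24)/(t + 4) + (1/12)/(t - 8) - (1/8)/(t - 4)


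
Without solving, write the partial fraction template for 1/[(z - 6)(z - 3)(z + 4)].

Three distinct linear factors: A/(z - 6) + B/(z - 3) + C/(z + 4)


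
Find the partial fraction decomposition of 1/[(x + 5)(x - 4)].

1/(x + 5)(x - 4) = α/(x + 5) + β/(x - 4). α = 1/(-5 - 4) = -1/9, β = 1/(4 + 5) = 1/9
Result: (-1/9)/(x + 5) + (1/9)/(x - 4)


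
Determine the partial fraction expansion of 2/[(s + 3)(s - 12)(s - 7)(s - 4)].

Using Heaviside cover-up: (-1/525)/(s + 3) + (1/300)/(s - 12) - (1/75)/(s - 7) + (1/84)/(s - 4)


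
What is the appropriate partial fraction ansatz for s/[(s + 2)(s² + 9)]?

Linear + irreducible quadratic: A/(s + 2) + (Bs + C)/(s² + 9)


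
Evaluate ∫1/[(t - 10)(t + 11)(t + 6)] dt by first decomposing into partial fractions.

Cover-up: A = 1/336, B = 1/105, C = -1/80. Decomposition: (1/336)/(t - 10) + (1/105)/(t + 11) - (1/80)/(t + 6). Integrate each term: (1/336) ln|(t - 10)| + (1/105) ln|(t + 11)| - (1/80) ln|(t + 6)| + C


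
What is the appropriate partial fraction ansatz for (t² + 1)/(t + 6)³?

Repeated linear factor (power 3): α/(t + 6) + β/(t + 6)² + γ/(t + 6)³


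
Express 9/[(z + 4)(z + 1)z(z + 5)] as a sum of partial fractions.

Using Heaviside cover-up: (3/4)/(z + 4) - (3/4)/(z + 1) + (9/20)/z - (9/20)/(z + 5)


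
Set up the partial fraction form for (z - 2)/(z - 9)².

Repeated linear factor: P/(z - 9) + Q/(z - 9)²


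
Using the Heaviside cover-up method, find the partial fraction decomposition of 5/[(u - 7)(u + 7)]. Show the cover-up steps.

Cover (u - 7): set u=7, get P = 5/(7 + 7) = 5/14. Cover (u + 7): set u=-7, get Q = 5/(-7 - 7) = -5/14.
Result: (5/14)/(u - 7) - (5/14)/(u + 7)


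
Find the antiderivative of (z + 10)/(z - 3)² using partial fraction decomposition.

Decompose: A = 1, B = 1·3 + 10 = 13, so (z + 10)/(z - 3)² = 1/(z - 3) + 13/(z - 3)². Integrate: ∫ A/(z - 3) dz = ln|(z - 3)|; ∫ B/(z - 3)² dz = -13/(z - 3). Sum: ln|(z - 3)| - 13/(z - 3) + C


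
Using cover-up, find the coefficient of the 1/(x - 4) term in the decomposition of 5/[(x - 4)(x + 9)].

Cover (x - 4), set x=4: 5/((x + 9) at x=4) = 5/(13) = 5/13


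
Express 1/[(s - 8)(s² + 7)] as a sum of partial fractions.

Cover-up at s = 8: A = 1/(8² + 7) = 1/71. Then B = -A = -1/71, C = -A·(0 + 8) = -8/71
Result: (1/71)/(s - 8) - ((1/71)s + 8/71)/(s² + 7)


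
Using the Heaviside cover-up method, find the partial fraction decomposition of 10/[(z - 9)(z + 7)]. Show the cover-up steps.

Cover (z - 9): set z=9, get A = 10/(9 + 7) = 5/8. Cover (z + 7): set z=-7, get B = 10/(-7 - 9) = -5/8.
Result: (5/8)/(z - 9) - (5/8)/(z + 7)


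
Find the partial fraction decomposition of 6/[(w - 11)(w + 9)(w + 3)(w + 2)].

Using Heaviside cover-up: (3/1820)/(w - 11) - (1/140)/(w + 9) + (1/14)/(w + 3) - (6/91)/(w + 2)


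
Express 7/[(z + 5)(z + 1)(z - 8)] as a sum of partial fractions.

Using cover-up method: P = 7/52, Q = -7/36, R = 7/117
Result: (7/52)/(z + 5) - (7/36)/(z + 1) + (7/117)/(z - 8)


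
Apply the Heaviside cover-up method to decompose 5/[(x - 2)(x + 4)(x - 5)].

Cover (x - 2), x=2: A = 5/[(2 + 4)(2 - 5)] = -5/18. Cover (x + 4), x=-4: B = 5/[(-4 - 2)(-4 - 5)] = 5/54. Cover (x - 5), x=5: C = 5/[(5 - 2)(5 + 4)] = 5/27.
Result: (-5/18)/(x - 2) + (5/54)/(x + 4) + (5/27)/(x - 5)


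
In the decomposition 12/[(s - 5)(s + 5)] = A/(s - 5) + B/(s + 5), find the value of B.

Cover-up at s = -5: B = 12/(-5 - 5) = -12/10 = -6/5


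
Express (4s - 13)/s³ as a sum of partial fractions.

(4s - 13) = αs² + βs + γ. At s = 0: γ = 4·0 - 13 = -13. Coefficients: α = 0, β = 4
Result: 4/s² - 13/s³


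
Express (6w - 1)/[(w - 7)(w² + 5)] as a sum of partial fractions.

At w=7: α = (6·7 - 1)/(7² + 5) = 41/54. β = -α = -41/54, γ = 6 - 7·α = 37/54
Result: (41/54)/(w - 7) - ((41/54)w - 37/54)/(w² + 5)


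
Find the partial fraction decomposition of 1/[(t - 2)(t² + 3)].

Cover-up at t = 2: P = 1/(2² + 3) = 1/7. Then Q = -P = -1/7, R = -P·(0 + 2) = -2/7
Result: (1/7)/(t - 2) - ((1/7)t + 2/7)/(t² + 3)


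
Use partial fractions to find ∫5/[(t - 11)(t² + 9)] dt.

Cover-up at t=11: A = 5/(11²+9) = 1/26. Coeff matching: B = -1/26, C = -11/26. Decomposition: (1/26)/(t - 11) - ((1/26)t + 11/26)/(t² + 9). Integrate: linear → ln, quadratic → (1/2)ln + arctan: (1/26) ln|(t - 11)| - (1/52) ln(t² + 9) - (11/78) arctan(t/3) + C


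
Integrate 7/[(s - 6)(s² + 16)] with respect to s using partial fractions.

Cover-up at s=6: A = 7/(6²+16) = 7/52. Coeff matching: B = -7/52, C = -21/26. Decomposition: (7/52)/(s - 6) - ((7/52)s + 21/26)/(s² + 16). Integrate: linear → ln, quadratic → (1/2)ln + arctan: (7/52) ln|(s - 6)| - (7/104) ln(s² + 16) - (21/104) arctan(s/4) + C


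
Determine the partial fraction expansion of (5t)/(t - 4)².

(5t) = A(t - 4) + B. At t = 4: B = 5·4 + 0 = 20. Coeff of t: A = 5
Result: 5/(t - 4) + 20/(t - 4)²


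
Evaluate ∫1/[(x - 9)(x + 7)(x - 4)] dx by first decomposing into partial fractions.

Cover-up: α = 1/80, β = 1/176, γ = -1/55. Decomposition: (1/80)/(x - 9) + (1/176)/(x + 7) - (1/55)/(x - 4). Integrate each term: (1/80) ln|(x - 9)| + (1/176) ln|(x + 7)| - (1/55) ln|(x - 4)| + C


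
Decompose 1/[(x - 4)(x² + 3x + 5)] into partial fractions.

Cover-up at x = 4: A = 1/(4² + 3·4 + 5) = 1/33. Then B = -A = -1/33, C = -A·(3 + 4) = -7/33
Result: (1/33)/(x - 4) - ((1/33)x + 7/33)/(x² + 3x + 5)


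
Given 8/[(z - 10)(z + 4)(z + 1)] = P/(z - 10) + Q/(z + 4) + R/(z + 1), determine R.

Cover-up at z = -1: R = 8/[(-1 - 10)(-1 + 4)] = 8/[(-11)(3)] = -8/33


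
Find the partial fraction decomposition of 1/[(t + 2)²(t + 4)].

Cover-up at t=-4: γ = 1/(-4 + 2)² = 1/4. Cover-up at t=-2: β = 1/(-2 + 4) = 1/2. Comparing t² coeff: α = -γ = -1/4
Result: (-1/4)/(t + 2) + (1/2)/(t + 2)² + (1/4)/(t + 4)


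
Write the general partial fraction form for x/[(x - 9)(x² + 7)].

Linear + irreducible quadratic: α/(x - 9) + (βx + γ)/(x² + 7)


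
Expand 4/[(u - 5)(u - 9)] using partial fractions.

4/(u - 5)(u - 9) = A/(u - 5) + B/(u - 9). A = 4/(5 - 9) = -1, B = 4/(9 - 5) = 1
Result: -1/(u - 5) + 1/(u - 9)


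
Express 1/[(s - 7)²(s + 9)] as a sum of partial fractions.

Cover-up at s=-9: R = 1/(-9 - 7)² = 1/256. Cover-up at s=7: Q = 1/(7 + 9) = 1/16. Comparing s² coeff: P = -R = -1/256
Result: (-1/256)/(s - 7) + (1/16)/(s - 7)² + (1/256)/(s + 9)


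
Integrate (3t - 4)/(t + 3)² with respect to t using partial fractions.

Decompose: α = 3, β = 3·(-3) - 4 = -13, so (3t - 4)/(t + 3)² = 3/(t + 3) - 13/(t + 3)². Integrate: ∫ α/(t + 3) dt = 3 ln|(t + 3)|; ∫ β/(t + 3)² dt = 13/(t + 3). Sum: 3 ln|(t + 3)| + 13/(t + 3) + C


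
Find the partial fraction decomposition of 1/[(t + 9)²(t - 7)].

Cover-up at t=7: R = 1/(7 + 9)² = 1/256. Cover-up at t=-9: Q = 1/(-9 - 7) = -1/16. Comparing t² coeff: P = -R = -1/256
Result: (-1/256)/(t + 9) - (1/16)/(t + 9)² + (1/256)/(t - 7)


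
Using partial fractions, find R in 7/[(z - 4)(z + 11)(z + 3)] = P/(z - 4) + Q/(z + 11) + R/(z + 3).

Cover-up at z = -3: R = 7/[(-3 - 4)(-3 + 11)] = 7/[(-7)(8)] = -7/56 = -1/8


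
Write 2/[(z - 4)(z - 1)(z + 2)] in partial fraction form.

Using cover-up method: P = 1/9, Q = -2/9, R = 1/9
Result: (1/9)/(z - 4) - (2/9)/(z - 1) + (1/9)/(z + 2)


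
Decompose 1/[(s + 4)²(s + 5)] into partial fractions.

Cover-up at s=-5: R = 1/(-5 + 4)² = 1. Cover-up at s=-4: Q = 1/(-4 + 5) = 1. Comparing s² coeff: P = -R = -1
Result: -1/(s + 4) + 1/(s + 4)² + 1/(s + 5)


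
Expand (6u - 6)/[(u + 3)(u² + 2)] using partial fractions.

At u=-3: P = (6·(-3) - 6)/((-3)² + 2) = -24/11. Q = -P = 24/11, R = 6 - (-3)·P = -6/11
Result: (-24/11)/(u + 3) + ((24/11)u - 6/11)/(u² + 2)


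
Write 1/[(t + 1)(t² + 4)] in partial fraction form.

Cover-up at t = -1: α = 1/((-1)² + 4) = 1/5. Then β = -α = -1/5, γ = -α·(0 - 1) = 1/5
Result: (1/5)/(t + 1) - ((1/5)t - 1/5)/(t² + 4)


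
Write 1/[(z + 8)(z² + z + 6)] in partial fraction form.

Cover-up at z = -8: P = 1/((-8)² + 1·(-8) + 6) = 1/62. Then Q = -P = -1/62, R = -P·(1 - 8) = 7/62
Result: (1/62)/(z + 8) - ((1/62)z - 7/62)/(z² + z + 6)


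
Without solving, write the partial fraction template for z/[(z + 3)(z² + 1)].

Linear + irreducible quadratic: α/(z + 3) + (βz + γ)/(z² + 1)


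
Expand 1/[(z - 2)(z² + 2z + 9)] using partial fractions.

Cover-up at z = 2: P = 1/(2² + 2·2 + 9) = 1/17. Then Q = -P = -1/17, R = -P·(2 + 2) = -4/17
Result: (1/17)/(z - 2) - ((1/17)z + 4/17)/(z² + 2z + 9)


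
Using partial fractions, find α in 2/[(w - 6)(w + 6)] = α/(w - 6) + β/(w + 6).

Cover-up at w = 6: α = 2/(6 + 6) = 2/12 = 1/6


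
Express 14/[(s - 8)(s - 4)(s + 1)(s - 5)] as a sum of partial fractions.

Using Heaviside cover-up: (7/54)/(s - 8) + (7/10)/(s - 4) - (7/135)/(s + 1) - (7/9)/(s - 5)


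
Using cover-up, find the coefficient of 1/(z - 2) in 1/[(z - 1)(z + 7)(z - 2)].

Cover (z - 2), set z=2: 1/[(2 - 1)(2 + 7)] = 1/9


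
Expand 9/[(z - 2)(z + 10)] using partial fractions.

9/(z - 2)(z + 10) = α/(z - 2) + β/(z + 10). α = 9/(2 + 10) = 3/4, β = 9/(-10 - 2) = -3/4
Result: (3/4)/(z - 2) - (3/4)/(z + 10)


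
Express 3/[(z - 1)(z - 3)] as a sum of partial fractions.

3/(z - 1)(z - 3) = A/(z - 1) + B/(z - 3). A = 3/(1 - 3) = -3/2, B = 3/(3 - 1) = 3/2
Result: (-3/2)/(z - 1) + (3/2)/(z - 3)
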